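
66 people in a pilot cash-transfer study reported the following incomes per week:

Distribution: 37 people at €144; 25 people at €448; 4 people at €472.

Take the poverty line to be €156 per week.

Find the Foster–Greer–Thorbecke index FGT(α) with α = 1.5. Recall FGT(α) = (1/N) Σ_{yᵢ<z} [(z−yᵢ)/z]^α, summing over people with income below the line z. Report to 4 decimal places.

0.0120

Below z: 37×€144 (q = 37 of N = 66).
Shortfall ratios: (156−144)/156 = 0.0769 (×37).
Raised to α = 1.5: 0.02133 (×37).
Sum = 0.789381; FGT(1.5) = 0.789381 / 66 = 0.0120.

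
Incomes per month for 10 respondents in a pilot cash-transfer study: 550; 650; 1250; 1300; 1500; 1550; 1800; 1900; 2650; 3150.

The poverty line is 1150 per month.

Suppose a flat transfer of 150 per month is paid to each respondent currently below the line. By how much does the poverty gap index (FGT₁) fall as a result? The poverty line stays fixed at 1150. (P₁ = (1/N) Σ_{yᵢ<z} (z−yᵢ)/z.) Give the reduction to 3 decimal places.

Before: below the line — 550, 650; poverty gap index (FGT₁) = 0.09565.
After the 150 transfer: below the line — 700, 800; poverty gap index (FGT₁) = 0.06957.
Reduction = 0.09565 − 0.06957 = 0.026.

0.026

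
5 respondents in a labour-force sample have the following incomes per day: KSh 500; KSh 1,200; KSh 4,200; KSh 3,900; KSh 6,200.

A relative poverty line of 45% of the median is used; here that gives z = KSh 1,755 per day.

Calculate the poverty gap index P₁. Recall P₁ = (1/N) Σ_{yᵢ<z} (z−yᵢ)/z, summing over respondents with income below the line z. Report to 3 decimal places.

0.206

Below z: KSh 500, KSh 1,200 (q = 2 of N = 5).
Normalized shortfalls: (1755−500)/1755 = 0.7151; (1755−1200)/1755 = 0.3162.
Σ = 1.031339. Dividing by the full population N = 5 gives P₁ = 0.206.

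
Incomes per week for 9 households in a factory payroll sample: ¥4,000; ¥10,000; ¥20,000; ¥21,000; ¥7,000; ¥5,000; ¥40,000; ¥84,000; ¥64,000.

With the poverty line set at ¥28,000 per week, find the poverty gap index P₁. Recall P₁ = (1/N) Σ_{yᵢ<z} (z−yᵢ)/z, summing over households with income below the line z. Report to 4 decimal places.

0.4008

Below the line: ¥4,000, ¥5,000, ¥7,000, ¥10,000, ¥20,000, ¥21,000 (q = 6 of N = 9).
Relative gaps: (28000−4000)/28000 = 0.8571; (28000−5000)/28000 = 0.8214; (28000−7000)/28000 = 0.7500; (28000−10000)/28000 = 0.6429; (28000−20000)/28000 = 0.2857; (28000−21000)/28000 = 0.2500.
Sum of shortfalls = 3.607143; P₁ averages over all N: 3.607143 / 9 = 0.4008.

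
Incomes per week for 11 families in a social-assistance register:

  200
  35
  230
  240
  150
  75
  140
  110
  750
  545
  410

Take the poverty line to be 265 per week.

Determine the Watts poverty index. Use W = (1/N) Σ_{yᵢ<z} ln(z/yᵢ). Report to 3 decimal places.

0.536

Poor units: 35, 75, 110, 140, 150, 200, 230, 240 (q = 8 of N = 11).
ln(z/y) terms: ln(265/35) = 2.0244; ln(265/75) = 1.2622; ln(265/110) = 0.8792; ln(265/140) = 0.6381; ln(265/150) = 0.5691; ln(265/200) = 0.2814; ln(265/230) = 0.1417; ln(265/240) = 0.0991.
W = 5.895209 / 11 = 0.536.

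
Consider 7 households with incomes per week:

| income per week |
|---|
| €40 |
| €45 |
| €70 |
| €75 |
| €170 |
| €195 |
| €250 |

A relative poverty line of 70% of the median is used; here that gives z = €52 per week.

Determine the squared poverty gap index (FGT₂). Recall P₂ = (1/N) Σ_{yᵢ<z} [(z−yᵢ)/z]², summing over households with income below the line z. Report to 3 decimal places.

0.010

Below z: €40, €45 (q = 2 of N = 7).
Normalized shortfalls: (52−40)/52 = 0.2308; (52−45)/52 = 0.1346.
Squared: 0.0533; 0.0181.
Sum = 0.071376; P₂ = 0.071376 / 7 = 0.010.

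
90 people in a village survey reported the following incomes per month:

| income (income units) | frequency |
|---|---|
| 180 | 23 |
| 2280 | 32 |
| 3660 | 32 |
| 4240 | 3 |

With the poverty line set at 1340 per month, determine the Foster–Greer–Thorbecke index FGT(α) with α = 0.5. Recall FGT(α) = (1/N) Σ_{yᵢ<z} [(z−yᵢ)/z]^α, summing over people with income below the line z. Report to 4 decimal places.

0.2378

Below the line: 23×180 (q = 23 of N = 90).
Relative gaps: (1340−180)/1340 = 0.8657 (×23).
Raised to α = 0.5: 0.93041 (×23).
Sum = 21.399540; FGT(0.5) = 21.399540 / 90 = 0.2378.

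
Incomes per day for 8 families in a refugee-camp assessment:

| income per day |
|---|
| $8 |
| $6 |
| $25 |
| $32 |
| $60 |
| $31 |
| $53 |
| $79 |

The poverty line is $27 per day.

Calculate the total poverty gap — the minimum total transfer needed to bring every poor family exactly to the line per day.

$42

Incomes under z: $6, $8, $25 (q = 3 of N = 8).
Individual gaps: 27−6 = 21; 27−8 = 19; 27−25 = 2.
Aggregate gap = $42.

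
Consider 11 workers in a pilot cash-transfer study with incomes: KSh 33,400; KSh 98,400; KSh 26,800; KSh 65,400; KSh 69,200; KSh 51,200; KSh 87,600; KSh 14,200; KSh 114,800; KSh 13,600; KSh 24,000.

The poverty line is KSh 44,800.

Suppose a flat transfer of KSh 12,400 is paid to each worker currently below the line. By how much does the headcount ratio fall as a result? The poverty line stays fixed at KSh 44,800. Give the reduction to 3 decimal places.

0.091

Before: below the line — KSh 13,600, KSh 14,200, KSh 24,000, KSh 26,800, KSh 33,400; headcount ratio = 0.45455.
After the KSh 12,400 transfer: below the line — KSh 26,000, KSh 26,600, KSh 36,400, KSh 39,200; headcount ratio = 0.36364.
Reduction = 0.45455 − 0.36364 = 0.091.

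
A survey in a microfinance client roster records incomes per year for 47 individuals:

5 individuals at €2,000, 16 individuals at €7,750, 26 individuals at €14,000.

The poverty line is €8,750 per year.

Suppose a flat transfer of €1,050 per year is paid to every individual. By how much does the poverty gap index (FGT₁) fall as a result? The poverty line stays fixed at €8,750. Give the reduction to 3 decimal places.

0.052

Before: below the line — 5×€2,000, 16×€7,750; poverty gap index (FGT₁) = 0.12097.
After the €1,050 transfer: below the line — 5×€3,050; poverty gap index (FGT₁) = 0.06930.
Reduction = 0.12097 − 0.06930 = 0.052.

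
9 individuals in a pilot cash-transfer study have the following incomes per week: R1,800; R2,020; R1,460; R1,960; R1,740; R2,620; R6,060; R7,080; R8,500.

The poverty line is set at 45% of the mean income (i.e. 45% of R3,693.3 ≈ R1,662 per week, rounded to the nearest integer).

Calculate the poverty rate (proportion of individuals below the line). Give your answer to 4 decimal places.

1 of the 9 individuals have income below R1,662.
H = 1/9 = 0.1111.

0.1111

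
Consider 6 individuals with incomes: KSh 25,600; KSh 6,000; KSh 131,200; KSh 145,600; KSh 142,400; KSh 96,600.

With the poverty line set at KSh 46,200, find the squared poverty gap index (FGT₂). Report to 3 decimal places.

0.159

Incomes under z: KSh 6,000, KSh 25,600 (q = 2 of N = 6).
Normalized shortfalls: (46200−6000)/46200 = 0.8701; (46200−25600)/46200 = 0.4459.
Squared: 0.7571; 0.1988.
Sum = 0.955942; P₂ = 0.955942 / 6 = 0.159.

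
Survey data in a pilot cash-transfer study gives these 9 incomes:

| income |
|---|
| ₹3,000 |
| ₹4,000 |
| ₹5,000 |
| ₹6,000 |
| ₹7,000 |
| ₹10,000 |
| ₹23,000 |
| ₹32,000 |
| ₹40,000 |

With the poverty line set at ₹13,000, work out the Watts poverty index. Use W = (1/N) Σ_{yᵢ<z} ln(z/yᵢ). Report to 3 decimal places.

Below the line: ₹3,000, ₹4,000, ₹5,000, ₹6,000, ₹7,000, ₹10,000 (q = 6 of N = 9).
Log shortfalls: ln(13000/3000) = 1.4663; ln(13000/4000) = 1.1787; ln(13000/5000) = 0.9555; ln(13000/6000) = 0.7732; ln(13000/7000) = 0.6190; ln(13000/10000) = 0.2624.
W = 5.255097 / 9 = 0.584.

0.584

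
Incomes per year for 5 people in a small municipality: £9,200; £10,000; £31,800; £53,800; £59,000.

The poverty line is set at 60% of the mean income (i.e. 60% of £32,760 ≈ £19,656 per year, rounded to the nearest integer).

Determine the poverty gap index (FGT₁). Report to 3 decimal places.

Incomes under z: £9,200, £10,000 (q = 2 of N = 5).
Gap ratios (z−y)/z: (19656−9200)/19656 = 0.5319; (19656−10000)/19656 = 0.4912.
Σ = 1.023199. Dividing by the full population N = 5 gives P₁ = 0.205.

0.205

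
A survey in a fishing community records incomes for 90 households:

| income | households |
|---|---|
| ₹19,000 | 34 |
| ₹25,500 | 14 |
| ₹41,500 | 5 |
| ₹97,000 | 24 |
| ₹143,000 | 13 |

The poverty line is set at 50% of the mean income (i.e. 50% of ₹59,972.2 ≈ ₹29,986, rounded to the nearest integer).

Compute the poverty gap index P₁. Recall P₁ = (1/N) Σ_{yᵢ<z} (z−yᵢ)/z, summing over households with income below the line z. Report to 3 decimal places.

0.162

Below z: 34×₹19,000, 14×₹25,500 (q = 48 of N = 90).
Gap ratios (z−y)/z: (29986−19000)/29986 = 0.3664 (×34); (29986−25500)/29986 = 0.1496 (×14).
Σ = 14.551057. Dividing by the full population N = 90 gives P₁ = 0.162.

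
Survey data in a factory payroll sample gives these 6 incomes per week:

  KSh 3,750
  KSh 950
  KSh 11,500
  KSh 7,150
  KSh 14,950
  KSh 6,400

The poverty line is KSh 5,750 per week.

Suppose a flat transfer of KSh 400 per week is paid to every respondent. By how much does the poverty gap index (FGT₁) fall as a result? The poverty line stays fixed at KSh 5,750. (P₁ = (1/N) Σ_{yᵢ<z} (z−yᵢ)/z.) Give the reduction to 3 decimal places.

0.023

Before: below the line — KSh 950, KSh 3,750; poverty gap index (FGT₁) = 0.19710.
After the KSh 400 transfer: below the line — KSh 1,350, KSh 4,150; poverty gap index (FGT₁) = 0.17391.
Reduction = 0.19710 − 0.17391 = 0.023.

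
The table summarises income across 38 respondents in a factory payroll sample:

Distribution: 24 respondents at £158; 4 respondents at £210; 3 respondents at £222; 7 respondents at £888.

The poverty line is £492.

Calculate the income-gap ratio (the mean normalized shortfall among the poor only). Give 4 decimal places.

0.6526

Below the line: 24×£158, 4×£210, 3×£222 (q = 31 of N = 38).
Relative gaps: 0.6789 (×24), 0.5732 (×4), 0.5488 (×3); sum = 20.231707.
The income-gap ratio divides by q (the poor only): 20.231707 / 31 = 0.6526.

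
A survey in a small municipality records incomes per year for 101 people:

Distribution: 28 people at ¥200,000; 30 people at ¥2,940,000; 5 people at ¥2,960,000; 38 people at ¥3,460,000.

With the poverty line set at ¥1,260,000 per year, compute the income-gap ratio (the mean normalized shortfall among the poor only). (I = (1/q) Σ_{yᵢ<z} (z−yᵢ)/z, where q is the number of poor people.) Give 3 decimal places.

Incomes under z: 28×¥200,000 (q = 28 of N = 101).
Relative gaps: 0.8413 (×28); sum = 23.555556.
The income-gap ratio divides by q (the poor only): 23.555556 / 28 = 0.841.

0.841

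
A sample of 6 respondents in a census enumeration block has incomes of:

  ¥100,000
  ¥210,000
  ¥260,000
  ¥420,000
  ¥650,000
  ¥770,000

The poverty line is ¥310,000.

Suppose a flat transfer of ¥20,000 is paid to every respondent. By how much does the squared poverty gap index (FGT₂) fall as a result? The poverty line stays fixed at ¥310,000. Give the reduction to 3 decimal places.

0.023

Before: below the line — ¥100,000, ¥210,000, ¥260,000; squared poverty gap index (FGT₂) = 0.09816.
After the ¥20,000 transfer: below the line — ¥120,000, ¥230,000, ¥280,000; squared poverty gap index (FGT₂) = 0.07527.
Reduction = 0.09816 − 0.07527 = 0.023.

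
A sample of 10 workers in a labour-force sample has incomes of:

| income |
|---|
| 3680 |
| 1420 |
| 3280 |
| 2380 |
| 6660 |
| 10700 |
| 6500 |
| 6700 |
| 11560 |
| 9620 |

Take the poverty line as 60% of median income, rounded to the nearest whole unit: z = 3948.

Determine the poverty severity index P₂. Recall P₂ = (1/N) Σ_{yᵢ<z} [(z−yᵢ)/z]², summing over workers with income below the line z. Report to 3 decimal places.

Poor units: 1420, 2380, 3280, 3680 (q = 4 of N = 10).
Normalized shortfalls: (3948−1420)/3948 = 0.6403; (3948−2380)/3948 = 0.3972; (3948−3280)/3948 = 0.1692; (3948−3680)/3948 = 0.0679.
Squared: 0.4100; 0.1577; 0.0286; 0.0046.
Sum = 0.600990; P₂ = 0.600990 / 10 = 0.060.

0.060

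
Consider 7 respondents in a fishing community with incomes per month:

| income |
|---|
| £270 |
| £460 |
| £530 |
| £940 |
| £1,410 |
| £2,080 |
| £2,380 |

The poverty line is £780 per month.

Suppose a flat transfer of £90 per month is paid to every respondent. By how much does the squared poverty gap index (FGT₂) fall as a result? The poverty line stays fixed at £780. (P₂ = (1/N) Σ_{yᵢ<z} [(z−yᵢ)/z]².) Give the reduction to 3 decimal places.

0.040

Before: below the line — £270, £460, £530; squared poverty gap index (FGT₂) = 0.09979.
After the £90 transfer: below the line — £360, £550, £620; squared poverty gap index (FGT₂) = 0.05985.
Reduction = 0.09979 − 0.05985 = 0.040.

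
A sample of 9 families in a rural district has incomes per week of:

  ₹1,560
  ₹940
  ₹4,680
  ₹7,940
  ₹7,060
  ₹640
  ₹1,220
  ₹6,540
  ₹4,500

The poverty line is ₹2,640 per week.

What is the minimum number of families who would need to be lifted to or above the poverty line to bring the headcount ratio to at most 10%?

Currently q = 4 of N = 9 are below the line (H = 0.444).
A headcount ratio of at most 10% allows at most ⌊0.10 × 9⌋ = 0 poor families.
So at least 4 − 0 = 4 must be lifted.

4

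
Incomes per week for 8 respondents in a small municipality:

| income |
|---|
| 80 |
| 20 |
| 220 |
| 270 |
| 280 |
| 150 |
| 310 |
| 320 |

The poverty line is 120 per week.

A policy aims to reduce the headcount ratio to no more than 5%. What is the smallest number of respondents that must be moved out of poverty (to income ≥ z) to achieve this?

Currently q = 2 of N = 8 are below the line (H = 0.250).
A headcount ratio of at most 5% allows at most ⌊0.05 × 8⌋ = 0 poor respondents.
So at least 2 − 0 = 2 must be lifted.

2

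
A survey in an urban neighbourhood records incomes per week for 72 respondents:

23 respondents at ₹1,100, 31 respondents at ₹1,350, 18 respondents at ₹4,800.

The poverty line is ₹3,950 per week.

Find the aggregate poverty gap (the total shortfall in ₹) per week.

Below z: 23×₹1,100, 31×₹1,350 (q = 54 of N = 72).
Individual gaps: 23×(3950−1100) = 65550; 31×(3950−1350) = 80600.
Aggregate gap = ₹146,150.

₹146,150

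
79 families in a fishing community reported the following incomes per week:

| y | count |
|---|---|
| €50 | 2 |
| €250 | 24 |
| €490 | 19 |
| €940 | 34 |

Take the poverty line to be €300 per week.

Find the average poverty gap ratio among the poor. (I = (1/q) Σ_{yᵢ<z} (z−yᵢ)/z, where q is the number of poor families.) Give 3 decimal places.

Below the line: 2×€50, 24×€250 (q = 26 of N = 79).
Shortfall ratios (z−y)/z: 0.8333 (×2), 0.1667 (×24); sum = 5.666667.
I averages over the q = 26 poor units only: 5.666667 / 26 = 0.218.

0.218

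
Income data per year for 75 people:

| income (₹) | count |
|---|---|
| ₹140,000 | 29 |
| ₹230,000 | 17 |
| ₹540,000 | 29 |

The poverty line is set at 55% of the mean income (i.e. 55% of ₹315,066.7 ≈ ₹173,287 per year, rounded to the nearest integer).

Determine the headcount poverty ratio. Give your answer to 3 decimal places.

0.387

29 of the 75 people have income below ₹173,287.
H = 29/75 = 0.387.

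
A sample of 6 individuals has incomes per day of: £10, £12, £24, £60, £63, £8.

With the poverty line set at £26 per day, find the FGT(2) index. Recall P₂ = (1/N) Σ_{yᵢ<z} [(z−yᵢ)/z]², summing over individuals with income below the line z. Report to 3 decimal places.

Poor units: £8, £10, £12, £24 (q = 4 of N = 6).
Relative gaps: (26−8)/26 = 0.6923; (26−10)/26 = 0.6154; (26−12)/26 = 0.5385; (26−24)/26 = 0.0769.
Squared: 0.4793; 0.3787; 0.2899; 0.0059.
Sum = 1.153846; P₂ = 1.153846 / 6 = 0.192.

0.192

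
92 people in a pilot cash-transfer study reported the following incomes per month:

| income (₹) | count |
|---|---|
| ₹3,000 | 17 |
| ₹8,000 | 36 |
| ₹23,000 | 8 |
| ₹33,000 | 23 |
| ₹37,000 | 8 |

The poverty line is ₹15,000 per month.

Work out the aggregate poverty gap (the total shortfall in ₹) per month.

Poor units: 17×₹3,000, 36×₹8,000 (q = 53 of N = 92).
Individual gaps: 17×(15000−3000) = 204000; 36×(15000−8000) = 252000.
Aggregate gap = ₹456,000.

₹456,000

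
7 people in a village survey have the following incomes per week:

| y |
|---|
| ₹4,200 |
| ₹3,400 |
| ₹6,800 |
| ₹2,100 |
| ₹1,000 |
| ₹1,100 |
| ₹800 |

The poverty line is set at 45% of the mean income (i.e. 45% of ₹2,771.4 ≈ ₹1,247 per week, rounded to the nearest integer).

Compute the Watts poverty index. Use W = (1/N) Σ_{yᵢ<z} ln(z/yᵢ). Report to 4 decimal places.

Below z: ₹800, ₹1,000, ₹1,100 (q = 3 of N = 7).
ln(z/y) terms: ln(1247/800) = 0.4439; ln(1247/1000) = 0.2207; ln(1247/1100) = 0.1254.
W = 0.790055 / 7 = 0.1129.

0.1129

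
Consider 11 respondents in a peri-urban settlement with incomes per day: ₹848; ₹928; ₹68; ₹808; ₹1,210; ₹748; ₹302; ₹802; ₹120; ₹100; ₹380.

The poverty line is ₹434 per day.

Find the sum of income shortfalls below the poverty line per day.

Poor units: ₹68, ₹100, ₹120, ₹302, ₹380 (q = 5 of N = 11).
Individual gaps: 434−68 = 366; 434−100 = 334; 434−120 = 314; 434−302 = 132; 434−380 = 54.
Aggregate gap = ₹1,200.

₹1,200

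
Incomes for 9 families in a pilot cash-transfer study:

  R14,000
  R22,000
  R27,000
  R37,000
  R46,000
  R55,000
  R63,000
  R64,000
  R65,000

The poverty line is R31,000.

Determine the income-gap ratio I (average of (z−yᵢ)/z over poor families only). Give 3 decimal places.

0.323

Below z: R14,000, R22,000, R27,000 (q = 3 of N = 9).
Shortfall ratios (z−y)/z: 0.5484, 0.2903, 0.1290; sum = 0.967742.
The income-gap ratio divides by q (the poor only): 0.967742 / 3 = 0.323.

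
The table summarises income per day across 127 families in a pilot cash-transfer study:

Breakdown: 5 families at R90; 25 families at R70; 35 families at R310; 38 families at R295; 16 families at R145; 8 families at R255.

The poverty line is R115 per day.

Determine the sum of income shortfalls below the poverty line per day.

Below z: 25×R70, 5×R90 (q = 30 of N = 127).
Individual gaps: 25×(115−70) = 1125; 5×(115−90) = 125.
Aggregate gap = R1,250.

R1,250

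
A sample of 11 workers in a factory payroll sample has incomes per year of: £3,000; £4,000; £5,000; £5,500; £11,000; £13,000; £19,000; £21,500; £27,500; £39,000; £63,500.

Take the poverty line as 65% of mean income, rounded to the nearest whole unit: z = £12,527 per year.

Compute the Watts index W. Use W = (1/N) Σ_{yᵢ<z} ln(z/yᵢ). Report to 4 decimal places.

0.4039

Incomes under z: £3,000, £4,000, £5,000, £5,500, £11,000 (q = 5 of N = 11).
Log shortfalls: ln(12527/3000) = 1.4293; ln(12527/4000) = 1.1416; ln(12527/5000) = 0.9184; ln(12527/5500) = 0.8231; ln(12527/11000) = 0.1300.
W = 4.442444 / 11 = 0.4039.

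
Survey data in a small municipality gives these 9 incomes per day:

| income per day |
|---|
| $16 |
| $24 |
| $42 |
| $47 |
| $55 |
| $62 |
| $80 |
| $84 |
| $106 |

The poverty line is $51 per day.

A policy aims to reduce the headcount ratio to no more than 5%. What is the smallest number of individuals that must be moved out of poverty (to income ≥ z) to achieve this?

4

4 of the 9 individuals are poor, so H = 4/9 = 0.444.
A headcount ratio of at most 5% allows at most ⌊0.05 × 9⌋ = 0 poor individuals.
So at least 4 − 0 = 4 must be lifted.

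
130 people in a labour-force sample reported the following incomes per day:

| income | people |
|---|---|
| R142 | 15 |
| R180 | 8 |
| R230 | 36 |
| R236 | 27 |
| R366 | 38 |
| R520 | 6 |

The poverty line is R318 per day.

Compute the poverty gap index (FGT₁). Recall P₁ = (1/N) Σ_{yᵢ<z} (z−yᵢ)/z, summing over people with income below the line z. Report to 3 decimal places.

0.221

Incomes under z: 15×R142, 8×R180, 36×R230, 27×R236 (q = 86 of N = 130).
Relative gaps: (318−142)/318 = 0.5535 (×15); (318−180)/318 = 0.4340 (×8); (318−230)/318 = 0.2767 (×36); (318−236)/318 = 0.2579 (×27).
Σ = 28.698113. Dividing by the full population N = 130 gives P₁ = 0.221.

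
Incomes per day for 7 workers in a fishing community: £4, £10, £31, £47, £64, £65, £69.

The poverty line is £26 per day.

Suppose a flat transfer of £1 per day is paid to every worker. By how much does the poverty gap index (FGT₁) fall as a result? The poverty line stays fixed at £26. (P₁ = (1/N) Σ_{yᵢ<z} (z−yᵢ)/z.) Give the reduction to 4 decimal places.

Before: below the line — £4, £10; poverty gap index (FGT₁) = 0.208791.
After the £1 transfer: below the line — £5, £11; poverty gap index (FGT₁) = 0.197802.
Reduction = 0.208791 − 0.197802 = 0.0110.

0.0110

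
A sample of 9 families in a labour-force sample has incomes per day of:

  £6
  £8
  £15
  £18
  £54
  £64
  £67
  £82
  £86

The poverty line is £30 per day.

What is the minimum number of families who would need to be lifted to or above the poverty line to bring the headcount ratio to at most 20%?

3

4 of the 9 families are poor, so H = 4/9 = 0.444.
A headcount ratio of at most 20% allows at most ⌊0.20 × 9⌋ = 1 poor families.
So at least 4 − 1 = 3 must be lifted.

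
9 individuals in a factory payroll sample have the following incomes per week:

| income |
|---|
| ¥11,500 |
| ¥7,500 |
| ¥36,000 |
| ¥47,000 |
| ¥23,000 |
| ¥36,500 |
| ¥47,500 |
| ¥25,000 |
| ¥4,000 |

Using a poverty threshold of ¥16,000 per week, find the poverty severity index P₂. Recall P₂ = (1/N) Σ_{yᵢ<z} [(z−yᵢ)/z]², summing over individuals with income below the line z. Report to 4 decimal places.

Incomes under z: ¥4,000, ¥7,500, ¥11,500 (q = 3 of N = 9).
Shortfall ratios: (16000−4000)/16000 = 0.7500; (16000−7500)/16000 = 0.5312; (16000−11500)/16000 = 0.2812.
Squared: 0.5625; 0.2822; 0.0791.
Sum = 0.923828; P₂ = 0.923828 / 9 = 0.1026.

0.1026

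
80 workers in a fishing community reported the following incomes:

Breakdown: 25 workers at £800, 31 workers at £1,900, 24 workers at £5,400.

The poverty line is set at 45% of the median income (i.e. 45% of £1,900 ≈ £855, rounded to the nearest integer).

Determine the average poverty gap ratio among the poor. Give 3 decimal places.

0.064

Below the line: 25×£800 (q = 25 of N = 80).
Shortfall ratios (z−y)/z: 0.0643 (×25); sum = 1.608187.
I averages over the q = 25 poor units only: 1.608187 / 25 = 0.064.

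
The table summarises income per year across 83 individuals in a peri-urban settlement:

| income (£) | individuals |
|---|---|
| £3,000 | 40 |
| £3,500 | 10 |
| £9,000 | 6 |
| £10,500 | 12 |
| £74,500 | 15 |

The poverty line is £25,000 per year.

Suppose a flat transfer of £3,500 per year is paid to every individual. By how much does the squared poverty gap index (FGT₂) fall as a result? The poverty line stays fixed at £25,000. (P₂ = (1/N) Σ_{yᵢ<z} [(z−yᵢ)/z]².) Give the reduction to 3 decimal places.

Before: below the line — 40×£3,000, 10×£3,500, 6×£9,000, 12×£10,500; squared poverty gap index (FGT₂) = 0.54056.
After the £3,500 transfer: below the line — 40×£6,500, 10×£7,000, 6×£12,500, 12×£14,000; squared poverty gap index (FGT₂) = 0.37242.
Reduction = 0.54056 − 0.37242 = 0.168.

0.168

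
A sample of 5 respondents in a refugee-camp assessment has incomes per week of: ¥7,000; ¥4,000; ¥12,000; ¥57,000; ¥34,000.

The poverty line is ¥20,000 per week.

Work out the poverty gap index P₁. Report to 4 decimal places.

Below z: ¥4,000, ¥7,000, ¥12,000 (q = 3 of N = 5).
Normalized shortfalls: (20000−4000)/20000 = 0.8000; (20000−7000)/20000 = 0.6500; (20000−12000)/20000 = 0.4000.
Sum of shortfalls = 1.850000; P₁ averages over all N: 1.850000 / 5 = 0.3700.

0.3700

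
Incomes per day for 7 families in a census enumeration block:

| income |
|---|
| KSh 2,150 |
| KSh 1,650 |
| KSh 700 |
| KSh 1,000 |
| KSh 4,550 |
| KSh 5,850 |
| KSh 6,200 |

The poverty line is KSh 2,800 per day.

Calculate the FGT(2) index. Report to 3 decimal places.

Below the line: KSh 700, KSh 1,000, KSh 1,650, KSh 2,150 (q = 4 of N = 7).
Gap ratios (z−y)/z: (2800−700)/2800 = 0.7500; (2800−1000)/2800 = 0.6429; (2800−1650)/2800 = 0.4107; (2800−2150)/2800 = 0.2321.
Squared: 0.5625; 0.4133; 0.1687; 0.0539.
Sum = 1.198342; P₂ = 1.198342 / 7 = 0.171.

0.171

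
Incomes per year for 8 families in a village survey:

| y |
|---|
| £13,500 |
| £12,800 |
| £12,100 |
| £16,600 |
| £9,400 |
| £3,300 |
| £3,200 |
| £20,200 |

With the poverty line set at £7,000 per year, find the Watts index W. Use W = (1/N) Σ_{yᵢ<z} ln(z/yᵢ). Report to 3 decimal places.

Poor units: £3,200, £3,300 (q = 2 of N = 8).
Log shortfalls: ln(7000/3200) = 0.7828; ln(7000/3300) = 0.7520.
W = 1.534747 / 8 = 0.192.

0.192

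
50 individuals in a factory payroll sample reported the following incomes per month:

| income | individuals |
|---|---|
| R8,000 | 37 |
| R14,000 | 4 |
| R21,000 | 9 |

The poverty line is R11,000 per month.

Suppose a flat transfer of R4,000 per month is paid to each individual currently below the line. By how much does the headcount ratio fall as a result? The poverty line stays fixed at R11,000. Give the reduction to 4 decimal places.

0.7400

Before: below the line — 37×R8,000; headcount ratio = 0.740000.
After the R4,000 transfer: below the line — none; headcount ratio = 0.000000.
Reduction = 0.740000 − 0.000000 = 0.7400.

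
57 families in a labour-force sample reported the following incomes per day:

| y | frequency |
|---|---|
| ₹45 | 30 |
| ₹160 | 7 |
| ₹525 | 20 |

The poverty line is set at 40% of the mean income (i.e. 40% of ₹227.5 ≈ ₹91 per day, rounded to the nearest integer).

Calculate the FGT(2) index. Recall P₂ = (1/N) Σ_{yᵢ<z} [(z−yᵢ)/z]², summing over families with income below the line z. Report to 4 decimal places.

Below z: 30×₹45 (q = 30 of N = 57).
Relative gaps: (91−45)/91 = 0.5055 (×30).
Squared: 0.2555 (×30).
Sum = 7.665741; P₂ = 7.665741 / 57 = 0.1345.

0.1345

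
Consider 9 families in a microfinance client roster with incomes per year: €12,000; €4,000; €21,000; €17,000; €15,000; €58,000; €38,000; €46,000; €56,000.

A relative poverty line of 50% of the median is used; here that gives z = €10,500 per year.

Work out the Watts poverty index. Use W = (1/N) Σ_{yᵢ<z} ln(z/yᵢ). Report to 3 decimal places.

Poor units: €4,000 (q = 1 of N = 9).
ln(z/y) terms: ln(10500/4000) = 0.9651.
W = 0.965081 / 9 = 0.107.

0.107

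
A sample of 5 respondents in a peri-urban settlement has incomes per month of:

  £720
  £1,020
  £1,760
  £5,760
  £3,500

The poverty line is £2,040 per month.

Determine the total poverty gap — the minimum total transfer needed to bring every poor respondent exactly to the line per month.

Below the line: £720, £1,020, £1,760 (q = 3 of N = 5).
Individual gaps: 2040−720 = 1320; 2040−1020 = 1020; 2040−1760 = 280.
Aggregate gap = £2,620.

£2,620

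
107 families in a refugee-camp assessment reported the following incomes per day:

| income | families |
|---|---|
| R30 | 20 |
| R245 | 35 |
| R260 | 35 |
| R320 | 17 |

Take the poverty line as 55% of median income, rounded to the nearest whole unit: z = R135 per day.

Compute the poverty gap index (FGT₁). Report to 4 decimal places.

0.1454

Incomes under z: 20×R30 (q = 20 of N = 107).
Shortfall ratios: (135−30)/135 = 0.7778 (×20).
Sum of shortfalls = 15.555556; P₁ averages over all N: 15.555556 / 107 = 0.1454.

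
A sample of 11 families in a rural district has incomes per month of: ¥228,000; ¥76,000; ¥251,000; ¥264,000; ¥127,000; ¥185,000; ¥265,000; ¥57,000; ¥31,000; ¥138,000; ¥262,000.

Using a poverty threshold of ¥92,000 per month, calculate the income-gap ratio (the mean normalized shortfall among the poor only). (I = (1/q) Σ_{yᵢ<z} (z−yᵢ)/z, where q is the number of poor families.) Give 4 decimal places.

Below z: ¥31,000, ¥57,000, ¥76,000 (q = 3 of N = 11).
Shortfall ratios (z−y)/z: 0.6630, 0.3804, 0.1739; sum = 1.217391.
The income-gap ratio divides by q (the poor only): 1.217391 / 3 = 0.4058.

0.4058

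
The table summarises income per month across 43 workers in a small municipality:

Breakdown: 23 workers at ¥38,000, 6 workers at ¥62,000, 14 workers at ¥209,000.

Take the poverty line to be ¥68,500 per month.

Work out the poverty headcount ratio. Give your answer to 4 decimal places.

0.6744

29 of the 43 workers have income below ¥68,500.
H = 29/43 = 0.6744.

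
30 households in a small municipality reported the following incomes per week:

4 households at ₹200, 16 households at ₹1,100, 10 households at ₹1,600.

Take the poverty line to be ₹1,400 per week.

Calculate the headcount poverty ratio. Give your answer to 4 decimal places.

0.6667

20 of the 30 households have income below ₹1,400.
H = 20/30 = 0.6667.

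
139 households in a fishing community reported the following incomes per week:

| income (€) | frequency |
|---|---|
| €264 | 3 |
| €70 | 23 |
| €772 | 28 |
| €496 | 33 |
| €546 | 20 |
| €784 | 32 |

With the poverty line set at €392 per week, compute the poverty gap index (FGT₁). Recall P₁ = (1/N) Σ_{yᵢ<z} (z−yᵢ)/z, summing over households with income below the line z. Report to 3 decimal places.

0.143

Below z: 23×€70, 3×€264 (q = 26 of N = 139).
Relative gaps: (392−70)/392 = 0.8214 (×23); (392−264)/392 = 0.3265 (×3).
Sum of shortfalls = 19.872449; P₁ averages over all N: 19.872449 / 139 = 0.143.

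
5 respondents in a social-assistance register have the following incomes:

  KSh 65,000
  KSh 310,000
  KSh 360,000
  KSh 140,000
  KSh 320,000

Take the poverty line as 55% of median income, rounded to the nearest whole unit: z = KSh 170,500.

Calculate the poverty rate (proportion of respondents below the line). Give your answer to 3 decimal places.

0.400

2 of the 5 respondents have income below KSh 170,500.
H = 2/5 = 0.400.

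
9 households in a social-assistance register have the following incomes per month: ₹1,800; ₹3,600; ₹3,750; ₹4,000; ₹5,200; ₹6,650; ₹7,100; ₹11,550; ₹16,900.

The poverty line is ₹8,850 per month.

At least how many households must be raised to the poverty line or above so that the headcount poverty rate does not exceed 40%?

Currently q = 7 of N = 9 are below the line (H = 0.778).
A headcount ratio of at most 40% allows at most ⌊0.40 × 9⌋ = 3 poor households.
So at least 7 − 3 = 4 must be lifted.

4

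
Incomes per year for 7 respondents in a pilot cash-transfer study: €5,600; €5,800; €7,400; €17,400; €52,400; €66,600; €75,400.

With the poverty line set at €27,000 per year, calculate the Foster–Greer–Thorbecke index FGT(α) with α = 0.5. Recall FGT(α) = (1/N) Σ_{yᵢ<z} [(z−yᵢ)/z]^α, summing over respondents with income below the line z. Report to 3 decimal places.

0.461

Below z: €5,600, €5,800, €7,400, €17,400 (q = 4 of N = 7).
Normalized shortfalls: (27000−5600)/27000 = 0.7926; (27000−5800)/27000 = 0.7852; (27000−7400)/27000 = 0.7259; (27000−17400)/27000 = 0.3556.
Raised to α = 0.5: 0.89028; 0.88611; 0.85201; 0.59628.
Sum = 3.224681; FGT(0.5) = 3.224681 / 7 = 0.461.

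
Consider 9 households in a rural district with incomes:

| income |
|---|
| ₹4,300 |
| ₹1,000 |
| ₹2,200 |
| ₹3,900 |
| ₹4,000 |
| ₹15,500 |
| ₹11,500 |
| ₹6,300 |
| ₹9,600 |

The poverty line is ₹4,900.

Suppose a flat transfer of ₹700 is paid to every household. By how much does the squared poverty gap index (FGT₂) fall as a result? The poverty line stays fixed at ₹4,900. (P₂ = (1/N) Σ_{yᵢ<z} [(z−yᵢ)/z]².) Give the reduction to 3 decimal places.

Before: below the line — ₹1,000, ₹2,200, ₹3,900, ₹4,000, ₹4,300; squared poverty gap index (FGT₂) = 0.11417.
After the ₹700 transfer: below the line — ₹1,700, ₹2,900, ₹4,600, ₹4,700; squared poverty gap index (FGT₂) = 0.06650.
Reduction = 0.11417 − 0.06650 = 0.048.

0.048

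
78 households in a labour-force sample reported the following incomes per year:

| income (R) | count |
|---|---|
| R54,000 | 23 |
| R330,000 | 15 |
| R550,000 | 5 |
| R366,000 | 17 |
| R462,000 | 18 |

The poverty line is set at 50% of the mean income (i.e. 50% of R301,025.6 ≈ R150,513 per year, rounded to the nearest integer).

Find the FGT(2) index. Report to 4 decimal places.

0.1212

Incomes under z: 23×R54,000 (q = 23 of N = 78).
Gap ratios (z−y)/z: (150513−54000)/150513 = 0.6412 (×23).
Squared: 0.4112 (×23).
Sum = 9.456958; P₂ = 9.456958 / 78 = 0.1212.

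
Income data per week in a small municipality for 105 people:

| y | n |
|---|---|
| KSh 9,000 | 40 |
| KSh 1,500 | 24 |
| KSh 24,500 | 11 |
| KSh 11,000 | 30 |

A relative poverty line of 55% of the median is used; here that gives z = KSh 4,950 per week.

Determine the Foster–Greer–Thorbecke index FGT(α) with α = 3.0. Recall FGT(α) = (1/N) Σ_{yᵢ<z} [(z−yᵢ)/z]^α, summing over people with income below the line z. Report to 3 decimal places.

0.077

Poor units: 24×KSh 1,500 (q = 24 of N = 105).
Normalized shortfalls: (4950−1500)/4950 = 0.6970 (×24).
Raised to α = 3.0: 0.33856 (×24).
Sum = 8.125553; FGT(3.0) = 8.125553 / 105 = 0.077.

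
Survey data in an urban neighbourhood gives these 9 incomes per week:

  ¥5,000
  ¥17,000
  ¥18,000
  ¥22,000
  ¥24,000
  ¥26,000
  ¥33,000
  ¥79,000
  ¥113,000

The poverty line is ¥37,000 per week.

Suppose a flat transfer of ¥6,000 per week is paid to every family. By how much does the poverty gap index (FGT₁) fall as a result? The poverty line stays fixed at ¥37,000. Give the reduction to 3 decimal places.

Before: below the line — ¥5,000, ¥17,000, ¥18,000, ¥22,000, ¥24,000, ¥26,000, ¥33,000; poverty gap index (FGT₁) = 0.34234.
After the ¥6,000 transfer: below the line — ¥11,000, ¥23,000, ¥24,000, ¥28,000, ¥30,000, ¥32,000; poverty gap index (FGT₁) = 0.22222.
Reduction = 0.34234 − 0.22222 = 0.120.

0.120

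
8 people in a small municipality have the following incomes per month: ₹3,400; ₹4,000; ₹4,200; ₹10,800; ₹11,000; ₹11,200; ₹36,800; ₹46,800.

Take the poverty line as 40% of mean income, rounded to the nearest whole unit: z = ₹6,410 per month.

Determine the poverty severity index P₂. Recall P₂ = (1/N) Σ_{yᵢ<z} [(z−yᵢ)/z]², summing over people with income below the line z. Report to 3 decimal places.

0.060

Below z: ₹3,400, ₹4,000, ₹4,200 (q = 3 of N = 8).
Normalized shortfalls: (6410−3400)/6410 = 0.4696; (6410−4000)/6410 = 0.3760; (6410−4200)/6410 = 0.3448.
Squared: 0.2205; 0.1414; 0.1189.
Sum = 0.480730; P₂ = 0.480730 / 8 = 0.060.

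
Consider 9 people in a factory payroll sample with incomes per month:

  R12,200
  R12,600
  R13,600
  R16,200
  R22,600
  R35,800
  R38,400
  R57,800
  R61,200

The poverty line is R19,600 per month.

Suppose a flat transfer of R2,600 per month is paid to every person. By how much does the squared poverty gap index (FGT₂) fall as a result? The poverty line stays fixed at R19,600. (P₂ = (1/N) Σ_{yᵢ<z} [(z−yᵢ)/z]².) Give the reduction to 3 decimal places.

Before: below the line — R12,200, R12,600, R13,600, R16,200; squared poverty gap index (FGT₂) = 0.04377.
After the R2,600 transfer: below the line — R14,800, R15,200, R16,200, R18,800; squared poverty gap index (FGT₂) = 0.01579.
Reduction = 0.04377 − 0.01579 = 0.028.

0.028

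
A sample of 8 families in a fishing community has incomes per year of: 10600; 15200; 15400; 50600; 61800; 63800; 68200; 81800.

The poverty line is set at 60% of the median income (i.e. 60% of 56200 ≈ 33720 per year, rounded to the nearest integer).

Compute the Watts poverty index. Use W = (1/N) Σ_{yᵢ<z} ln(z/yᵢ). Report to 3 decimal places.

0.342

Poor units: 10600, 15200, 15400 (q = 3 of N = 8).
Log shortfalls: ln(33720/10600) = 1.1572; ln(33720/15200) = 0.7968; ln(33720/15400) = 0.7837.
W = 2.737756 / 8 = 0.342.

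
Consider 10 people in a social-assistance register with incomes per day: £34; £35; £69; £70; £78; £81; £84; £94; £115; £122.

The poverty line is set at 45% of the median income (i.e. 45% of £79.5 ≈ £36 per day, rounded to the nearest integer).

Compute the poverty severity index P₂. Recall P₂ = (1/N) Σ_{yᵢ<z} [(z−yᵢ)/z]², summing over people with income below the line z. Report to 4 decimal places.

Poor units: £34, £35 (q = 2 of N = 10).
Normalized shortfalls: (36−34)/36 = 0.0556; (36−35)/36 = 0.0278.
Squared: 0.0031; 0.0008.
Sum = 0.003858; P₂ = 0.003858 / 10 = 0.0004.

0.0004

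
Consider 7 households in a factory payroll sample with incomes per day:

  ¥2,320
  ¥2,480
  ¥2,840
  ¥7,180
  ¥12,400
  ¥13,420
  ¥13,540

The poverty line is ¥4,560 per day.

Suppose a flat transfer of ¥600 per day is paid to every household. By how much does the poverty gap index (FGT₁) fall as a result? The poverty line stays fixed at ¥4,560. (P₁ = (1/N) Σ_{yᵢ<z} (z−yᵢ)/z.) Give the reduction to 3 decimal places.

0.056

Before: below the line — ¥2,320, ¥2,480, ¥2,840; poverty gap index (FGT₁) = 0.18922.
After the ¥600 transfer: below the line — ¥2,920, ¥3,080, ¥3,440; poverty gap index (FGT₁) = 0.13283.
Reduction = 0.18922 − 0.13283 = 0.056.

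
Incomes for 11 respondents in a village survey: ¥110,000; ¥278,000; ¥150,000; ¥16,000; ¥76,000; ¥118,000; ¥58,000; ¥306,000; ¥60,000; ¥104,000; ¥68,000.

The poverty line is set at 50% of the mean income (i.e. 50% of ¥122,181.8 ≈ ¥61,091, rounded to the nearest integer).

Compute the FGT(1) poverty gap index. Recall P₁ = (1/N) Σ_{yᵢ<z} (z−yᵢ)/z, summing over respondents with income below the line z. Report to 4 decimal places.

Below the line: ¥16,000, ¥58,000, ¥60,000 (q = 3 of N = 11).
Gap ratios (z−y)/z: (61091−16000)/61091 = 0.7381; (61091−58000)/61091 = 0.0506; (61091−60000)/61091 = 0.0179.
Σ = 0.806551. Dividing by the full population N = 11 gives P₁ = 0.0733.

0.0733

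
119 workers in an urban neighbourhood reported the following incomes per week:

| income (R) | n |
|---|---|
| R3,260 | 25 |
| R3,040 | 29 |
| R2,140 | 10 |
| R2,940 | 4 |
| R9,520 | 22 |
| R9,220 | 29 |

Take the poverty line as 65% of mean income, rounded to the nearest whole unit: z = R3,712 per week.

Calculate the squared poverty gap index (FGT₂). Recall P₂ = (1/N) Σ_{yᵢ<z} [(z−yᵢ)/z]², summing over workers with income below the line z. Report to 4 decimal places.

Poor units: 10×R2,140, 4×R2,940, 29×R3,040, 25×R3,260 (q = 68 of N = 119).
Gap ratios (z−y)/z: (3712−2140)/3712 = 0.4235 (×10); (3712−2940)/3712 = 0.2080 (×4); (3712−3040)/3712 = 0.1810 (×29); (3712−3260)/3712 = 0.1218 (×25).
Squared: 0.1793 (×10); 0.0433 (×4); 0.0328 (×29); 0.0148 (×25).
Sum = 3.287575; P₂ = 3.287575 / 119 = 0.0276.

0.0276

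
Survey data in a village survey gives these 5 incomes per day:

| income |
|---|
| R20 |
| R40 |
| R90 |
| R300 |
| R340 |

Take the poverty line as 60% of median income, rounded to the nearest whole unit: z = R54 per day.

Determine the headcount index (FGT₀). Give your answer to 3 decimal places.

0.400

2 of the 5 workers have income below R54.
H = 2/5 = 0.400.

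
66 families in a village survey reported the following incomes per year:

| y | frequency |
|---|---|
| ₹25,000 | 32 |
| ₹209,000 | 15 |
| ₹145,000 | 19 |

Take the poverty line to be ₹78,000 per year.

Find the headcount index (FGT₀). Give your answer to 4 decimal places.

0.4848

32 of the 66 families have income below ₹78,000.
H = 32/66 = 0.4848.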